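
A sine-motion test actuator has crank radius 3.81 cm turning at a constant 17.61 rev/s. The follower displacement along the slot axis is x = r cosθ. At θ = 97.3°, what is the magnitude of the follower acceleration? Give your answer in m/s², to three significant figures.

ω = 110.6 rad/s (from 17.61 rev/s).
x = r cosθ ⇒ ẍ = −rω² cosθ (ω constant).
|a| = rω²|cosθ| = 0.0381·(110.6)²·|cos 97.3°| = 59.269 m/s².

59.3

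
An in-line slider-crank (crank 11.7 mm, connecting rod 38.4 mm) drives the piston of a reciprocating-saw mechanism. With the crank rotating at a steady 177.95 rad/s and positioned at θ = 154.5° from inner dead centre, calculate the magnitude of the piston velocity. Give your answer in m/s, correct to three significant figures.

0.648

ω = 177.9 rad/s
For an in-line slider-crank, x = r cosθ + √(L² − r² sin²θ), so v = −rω sinθ·[1 + r cosθ/√(L² − r² sin²θ)].
With r = 0.0117 m, L = 0.0384 m, θ = 154.5°: √(L² − r² sin²θ) = 0.038068 m.
v = −0.0117·177.9·0.43051·[1 + 0.0117·-0.90259/0.038068] = -0.64769 m/s.
|v| = 0.64769 m/s.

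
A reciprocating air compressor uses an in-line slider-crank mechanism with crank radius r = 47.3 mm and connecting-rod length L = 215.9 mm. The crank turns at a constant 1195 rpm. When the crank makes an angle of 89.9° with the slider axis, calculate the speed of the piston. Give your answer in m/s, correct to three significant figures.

5.92

ω = 2π·1195/60 = 125.1 rad/s
For an in-line slider-crank, x = r cosθ + √(L² − r² sin²θ), so v = −rω sinθ·[1 + r cosθ/√(L² − r² sin²θ)].
With r = 0.0473 m, L = 0.2159 m, θ = 89.9°: √(L² − r² sin²θ) = 0.21065 m.
v = −0.0473·125.1·1.00000·[1 + 0.0473·0.00175/0.21065] = -5.9214 m/s.
|v| = 5.9214 m/s.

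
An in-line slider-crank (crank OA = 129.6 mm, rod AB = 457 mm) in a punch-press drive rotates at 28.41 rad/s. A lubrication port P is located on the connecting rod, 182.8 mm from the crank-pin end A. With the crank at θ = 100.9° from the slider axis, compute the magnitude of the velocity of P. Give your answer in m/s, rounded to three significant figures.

3.56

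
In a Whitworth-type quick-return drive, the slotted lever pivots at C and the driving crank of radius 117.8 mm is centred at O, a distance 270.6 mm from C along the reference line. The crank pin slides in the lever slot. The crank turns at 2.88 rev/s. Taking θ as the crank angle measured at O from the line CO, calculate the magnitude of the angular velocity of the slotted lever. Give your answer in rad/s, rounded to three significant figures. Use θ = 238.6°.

ω = 18.1 rad/s (from 2.88 rev/s).
Crank pin A relative to C: A = (d + r cosθ, r sinθ); lever angle φ = atan2(r sinθ, d + r cosθ).
Differentiating tanφ: φ̇ = rω(d cosθ + r)/(d² + r² + 2dr cosθ).
d² + r² + 2dr cosθ = |CA|² = 0.0538851 m²;  d cosθ + r = -0.023185 m.
|ω_lever| = |0.1178·18.1·-0.023185| / 0.0538851 = 0.91719 rad/s.

0.917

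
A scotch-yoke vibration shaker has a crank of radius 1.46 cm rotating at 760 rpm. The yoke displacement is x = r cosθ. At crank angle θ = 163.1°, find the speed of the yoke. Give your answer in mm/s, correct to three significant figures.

ω = 79.59 rad/s (from 760 rpm).
x = r cosθ ⇒ ẋ = −rω sinθ.
|v| = rω|sinθ| = 0.0146·79.59·|sin 163.1°| = 0.33779 m/s = 337.79 mm/s.

338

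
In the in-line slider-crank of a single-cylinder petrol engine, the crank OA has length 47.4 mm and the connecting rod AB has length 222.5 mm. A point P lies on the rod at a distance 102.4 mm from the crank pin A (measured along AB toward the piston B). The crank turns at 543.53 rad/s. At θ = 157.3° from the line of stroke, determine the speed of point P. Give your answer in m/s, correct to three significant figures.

ω = 543.5 rad/s.  Crank-pin speed |V_A| = rω = 25.763 m/s, perpendicular to OA.
Rod angle: sinφ = −(r/L) sinθ ⇒ φ = -4.716°; ω_rod = −rω cosθ/√(L²−r²sin²θ) = +107.18 rad/s.
V_P = V_A + ω_rod × AP, with AP = 0.1024 m along the rod.
Components: V_Px = −rω sinθ − a·ω_rod·sinφ = -9.0399 m/s;  V_Py = rω cosθ + a·ω_rod·cosφ = -12.829 m/s.
|V_P| = √(V_Px² + V_Py²) = 15.694 m/s.

15.7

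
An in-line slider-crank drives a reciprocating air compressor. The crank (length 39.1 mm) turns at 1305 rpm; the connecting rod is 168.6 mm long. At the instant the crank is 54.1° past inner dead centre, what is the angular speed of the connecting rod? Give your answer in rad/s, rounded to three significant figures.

18.9

ω = 136.7 rad/s (converted from 1305 rpm).
The rod makes angle φ with the slider axis where L sinφ = r sinθ; differentiating, L cosφ·φ̇ = r ω cosθ.
L cosφ = √(L² − r² sin²θ) = 0.1656 m.
|ω_rod| = r ω |cosθ| / √(L² − r² sin²θ) = 0.0391·136.7·0.58637/0.1656 = 18.921 rad/s.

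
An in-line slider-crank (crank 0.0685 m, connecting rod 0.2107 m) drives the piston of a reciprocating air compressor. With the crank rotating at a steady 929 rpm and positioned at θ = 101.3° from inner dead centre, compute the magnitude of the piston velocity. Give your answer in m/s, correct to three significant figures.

ω = 2π·929/60 = 97.28 rad/s
For an in-line slider-crank, x = r cosθ + √(L² − r² sin²θ), so v = −rω sinθ·[1 + r cosθ/√(L² − r² sin²θ)].
With r = 0.0685 m, L = 0.2107 m, θ = 101.3°: √(L² − r² sin²θ) = 0.19971 m.
v = −0.0685·97.28·0.98061·[1 + 0.0685·-0.19595/0.19971] = -6.0956 m/s.
|v| = 6.0956 m/s.

6.10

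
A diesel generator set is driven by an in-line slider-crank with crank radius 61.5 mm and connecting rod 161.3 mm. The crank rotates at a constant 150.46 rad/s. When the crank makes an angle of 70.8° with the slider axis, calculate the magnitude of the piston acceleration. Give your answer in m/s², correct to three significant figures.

21.1

ω = 150.5 rad/s
x(θ) = r cosθ + √(L² − r² sin²θ); with ω constant, a = ω²·d²x/dθ².
d²x/dθ² = −r cosθ − r²(cos2θ)/√u − r⁴ sin²2θ/(4u^{3/2}),  u = L² − r² sin²θ = 0.0226445 m².
Substituting r = 0.0615 m, L = 0.1613 m, θ = 70.8°: d²x/dθ² = -0.00093256 m.
a = ω²·d²x/dθ² = (150.5)²·(-0.00093256) = -21.111 m/s²;  |a| = 21.111 m/s².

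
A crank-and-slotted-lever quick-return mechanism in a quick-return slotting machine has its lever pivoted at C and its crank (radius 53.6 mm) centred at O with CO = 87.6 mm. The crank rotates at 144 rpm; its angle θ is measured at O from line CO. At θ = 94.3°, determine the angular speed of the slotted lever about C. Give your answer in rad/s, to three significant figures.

3.86

ω = 15.08 rad/s (from 144 rpm).
Crank pin A relative to C: A = (d + r cosθ, r sinθ); lever angle φ = atan2(r sinθ, d + r cosθ).
Differentiating tanφ: φ̇ = rω(d cosθ + r)/(d² + r² + 2dr cosθ).
d² + r² + 2dr cosθ = |CA|² = 0.00984262 m²;  d cosθ + r = +0.047032 m.
|ω_lever| = |0.0536·15.08·+0.047032| / 0.00984262 = 3.8622 rad/s.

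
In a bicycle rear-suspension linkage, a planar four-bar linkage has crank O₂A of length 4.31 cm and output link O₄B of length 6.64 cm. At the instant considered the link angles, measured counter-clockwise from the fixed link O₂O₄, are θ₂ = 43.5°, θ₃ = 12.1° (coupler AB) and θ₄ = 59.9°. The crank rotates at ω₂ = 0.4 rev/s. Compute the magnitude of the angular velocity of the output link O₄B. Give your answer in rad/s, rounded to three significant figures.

1.15

ω₂ = 2.513 rad/s (from 0.4 rev/s).
Differentiating the loop-closure r₂e^{iθ₂}+r₃e^{iθ₃}=r₁+r₄e^{iθ₄} gives r₂ω₂e^{iθ₂}+r₃ω₃e^{iθ₃}=r₄ω₄e^{iθ₄}.
Eliminating the other unknown: ω₄ = r₂ω₂ sin(θ₂−θ₃) / [r₄ sin(θ₄−θ₃)].
Numerator sine = +0.52101; denominator sine = +0.74080.
Result = 0.0431·2.513·(+0.52101) / (0.0664·(+0.74080)) = +1.1473 rad/s; magnitude 1.1473 rad/s.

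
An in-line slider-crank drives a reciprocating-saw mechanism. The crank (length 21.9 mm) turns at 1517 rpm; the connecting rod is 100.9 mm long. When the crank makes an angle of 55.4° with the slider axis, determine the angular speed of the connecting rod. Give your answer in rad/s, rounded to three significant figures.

19.9

ω = 158.9 rad/s (converted from 1517 rpm).
The rod makes angle φ with the slider axis where L sinφ = r sinθ; differentiating, L cosφ·φ̇ = r ω cosθ.
L cosφ = √(L² − r² sin²θ) = 0.099277 m.
|ω_rod| = r ω |cosθ| / √(L² − r² sin²θ) = 0.0219·158.9·0.56784/0.099277 = 19.899 rad/s.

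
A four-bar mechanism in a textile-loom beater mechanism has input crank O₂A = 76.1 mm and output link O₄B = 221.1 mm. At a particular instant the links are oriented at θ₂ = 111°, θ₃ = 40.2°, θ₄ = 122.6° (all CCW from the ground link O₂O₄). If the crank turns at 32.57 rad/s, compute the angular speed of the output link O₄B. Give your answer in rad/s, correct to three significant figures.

ω₂ = 32.57 rad/s
Differentiating the loop-closure r₂e^{iθ₂}+r₃e^{iθ₃}=r₁+r₄e^{iθ₄} gives r₂ω₂e^{iθ₂}+r₃ω₃e^{iθ₃}=r₄ω₄e^{iθ₄}.
Eliminating the other unknown: ω₄ = r₂ω₂ sin(θ₂−θ₃) / [r₄ sin(θ₄−θ₃)].
Numerator sine = +0.94438; denominator sine = +0.99122.
Result = 0.0761·32.57·(+0.94438) / (0.2211·(+0.99122)) = +10.68 rad/s; magnitude 10.68 rad/s.

10.7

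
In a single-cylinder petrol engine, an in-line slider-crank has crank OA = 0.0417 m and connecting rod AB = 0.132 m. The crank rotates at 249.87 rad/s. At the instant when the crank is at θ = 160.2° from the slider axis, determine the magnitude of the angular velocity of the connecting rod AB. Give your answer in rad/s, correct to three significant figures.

74.7

ω = 249.9 rad/s
The rod makes angle φ with the slider axis where L sinφ = r sinθ; differentiating, L cosφ·φ̇ = r ω cosθ.
L cosφ = √(L² − r² sin²θ) = 0.13124 m.
|ω_rod| = r ω |cosθ| / √(L² − r² sin²θ) = 0.0417·249.9·0.94088/0.13124 = 74.698 rad/s.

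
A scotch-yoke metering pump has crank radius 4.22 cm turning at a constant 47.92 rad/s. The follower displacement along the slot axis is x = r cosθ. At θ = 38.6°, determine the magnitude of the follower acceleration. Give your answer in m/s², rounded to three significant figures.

ω = 47.92 rad/s
x = r cosθ ⇒ ẍ = −rω² cosθ (ω constant).
|a| = rω²|cosθ| = 0.0422·(47.92)²·|cos 38.6°| = 75.733 m/s².

75.7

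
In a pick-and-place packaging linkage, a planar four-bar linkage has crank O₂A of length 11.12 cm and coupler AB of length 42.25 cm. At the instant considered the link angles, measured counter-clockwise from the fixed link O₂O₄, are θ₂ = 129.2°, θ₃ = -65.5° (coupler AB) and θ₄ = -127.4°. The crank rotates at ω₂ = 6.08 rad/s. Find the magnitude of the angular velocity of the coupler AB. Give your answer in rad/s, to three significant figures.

1.76

ω₂ = 6.08 rad/s
Differentiating the loop-closure r₂e^{iθ₂}+r₃e^{iθ₃}=r₁+r₄e^{iθ₄} gives r₂ω₂e^{iθ₂}+r₃ω₃e^{iθ₃}=r₄ω₄e^{iθ₄}.
Eliminating the other unknown: ω₃ = r₂ω₂ sin(θ₄−θ₂) / [r₃ sin(θ₃−θ₄)].
Numerator sine = +0.97278; denominator sine = +0.88213.
Result = 0.1112·6.08·(+0.97278) / (0.4225·(+0.88213)) = +1.7647 rad/s; magnitude 1.7647 rad/s.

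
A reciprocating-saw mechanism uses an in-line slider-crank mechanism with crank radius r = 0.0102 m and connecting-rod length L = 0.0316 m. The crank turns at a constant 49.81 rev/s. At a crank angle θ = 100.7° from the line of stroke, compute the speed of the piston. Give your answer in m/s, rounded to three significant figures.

ω = 2π·49.8 = 313 rad/s
For an in-line slider-crank, x = r cosθ + √(L² − r² sin²θ), so v = −rω sinθ·[1 + r cosθ/√(L² − r² sin²θ)].
With r = 0.0102 m, L = 0.0316 m, θ = 100.7°: √(L² − r² sin²θ) = 0.029968 m.
v = −0.0102·313·0.98261·[1 + 0.0102·-0.18567/0.029968] = -2.9385 m/s.
|v| = 2.9385 m/s.

2.94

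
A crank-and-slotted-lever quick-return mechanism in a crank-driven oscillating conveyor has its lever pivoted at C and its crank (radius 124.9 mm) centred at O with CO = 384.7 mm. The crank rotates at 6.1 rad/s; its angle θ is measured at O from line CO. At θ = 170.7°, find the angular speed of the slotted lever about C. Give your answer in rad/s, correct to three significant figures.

ω = 6.1 rad/s
Crank pin A relative to C: A = (d + r cosθ, r sinθ); lever angle φ = atan2(r sinθ, d + r cosθ).
Differentiating tanφ: φ̇ = rω(d cosθ + r)/(d² + r² + 2dr cosθ).
d² + r² + 2dr cosθ = |CA|² = 0.0687592 m²;  d cosθ + r = -0.25474 m.
|ω_lever| = |0.1249·6.1·-0.25474| / 0.0687592 = 2.8227 rad/s.

2.82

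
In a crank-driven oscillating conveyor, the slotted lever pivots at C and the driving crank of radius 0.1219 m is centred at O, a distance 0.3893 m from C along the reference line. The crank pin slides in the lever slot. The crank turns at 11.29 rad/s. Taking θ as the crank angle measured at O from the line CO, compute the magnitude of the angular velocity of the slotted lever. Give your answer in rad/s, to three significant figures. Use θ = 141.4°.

ω = 11.29 rad/s
Crank pin A relative to C: A = (d + r cosθ, r sinθ); lever angle φ = atan2(r sinθ, d + r cosθ).
Differentiating tanφ: φ̇ = rω(d cosθ + r)/(d² + r² + 2dr cosθ).
d² + r² + 2dr cosθ = |CA|² = 0.0922389 m²;  d cosθ + r = -0.18235 m.
|ω_lever| = |0.1219·11.29·-0.18235| / 0.0922389 = 2.7207 rad/s.

2.72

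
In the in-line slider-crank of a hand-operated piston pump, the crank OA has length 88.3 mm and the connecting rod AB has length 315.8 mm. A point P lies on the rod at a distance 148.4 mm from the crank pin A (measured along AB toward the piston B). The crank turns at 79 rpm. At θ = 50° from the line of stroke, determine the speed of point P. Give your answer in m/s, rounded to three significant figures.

0.657

ω = 8.273 rad/s.  Crank-pin speed |V_A| = rω = 0.73049 m/s, perpendicular to OA.
Rod angle: sinφ = −(r/L) sinθ ⇒ φ = -12.368°; ω_rod = −rω cosθ/√(L²−r²sin²θ) = -1.5222 rad/s.
V_P = V_A + ω_rod × AP, with AP = 0.1484 m along the rod.
Components: V_Px = −rω sinθ − a·ω_rod·sinφ = -0.60798 m/s;  V_Py = rω cosθ + a·ω_rod·cosφ = +0.2489 m/s.
|V_P| = √(V_Px² + V_Py²) = 0.65695 m/s.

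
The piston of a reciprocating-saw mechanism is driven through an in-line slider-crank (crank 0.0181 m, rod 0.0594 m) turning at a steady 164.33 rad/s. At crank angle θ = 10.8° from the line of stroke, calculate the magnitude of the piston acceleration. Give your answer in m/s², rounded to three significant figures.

ω = 164.3 rad/s
x(θ) = r cosθ + √(L² − r² sin²θ); with ω constant, a = ω²·d²x/dθ².
d²x/dθ² = −r cosθ − r²(cos2θ)/√u − r⁴ sin²2θ/(4u^{3/2}),  u = L² − r² sin²θ = 0.00351686 m².
Substituting r = 0.0181 m, L = 0.0594 m, θ = 10.8°: d²x/dθ² = -0.022933 m.
a = ω²·d²x/dθ² = (164.3)²·(-0.022933) = -619.3 m/s²;  |a| = 619.3 m/s².

619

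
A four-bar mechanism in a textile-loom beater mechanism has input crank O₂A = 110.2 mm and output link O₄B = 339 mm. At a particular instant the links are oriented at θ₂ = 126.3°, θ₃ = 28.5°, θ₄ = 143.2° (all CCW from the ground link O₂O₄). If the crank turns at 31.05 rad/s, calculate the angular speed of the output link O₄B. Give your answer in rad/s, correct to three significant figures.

ω₂ = 31.05 rad/s
Differentiating the loop-closure r₂e^{iθ₂}+r₃e^{iθ₃}=r₁+r₄e^{iθ₄} gives r₂ω₂e^{iθ₂}+r₃ω₃e^{iθ₃}=r₄ω₄e^{iθ₄}.
Eliminating the other unknown: ω₄ = r₂ω₂ sin(θ₂−θ₃) / [r₄ sin(θ₄−θ₃)].
Numerator sine = +0.99075; denominator sine = +0.90851.
Result = 0.1102·31.05·(+0.99075) / (0.339·(+0.90851)) = +11.007 rad/s; magnitude 11.007 rad/s.

11.0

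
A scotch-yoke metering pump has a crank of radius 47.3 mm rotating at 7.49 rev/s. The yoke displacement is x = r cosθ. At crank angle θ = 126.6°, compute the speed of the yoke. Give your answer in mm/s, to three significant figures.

ω = 47.06 rad/s (from 7.49 rev/s).
x = r cosθ ⇒ ẋ = −rω sinθ.
|v| = rω|sinθ| = 0.0473·47.06·|sin 126.6°| = 1.7871 m/s = 1787.1 mm/s.

1790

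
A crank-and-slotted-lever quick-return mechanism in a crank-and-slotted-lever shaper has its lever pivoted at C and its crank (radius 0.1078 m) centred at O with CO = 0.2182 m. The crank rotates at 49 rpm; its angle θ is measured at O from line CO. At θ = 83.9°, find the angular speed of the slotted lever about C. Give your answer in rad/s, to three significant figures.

ω = 5.131 rad/s (from 49 rpm).
Crank pin A relative to C: A = (d + r cosθ, r sinθ); lever angle φ = atan2(r sinθ, d + r cosθ).
Differentiating tanφ: φ̇ = rω(d cosθ + r)/(d² + r² + 2dr cosθ).
d² + r² + 2dr cosθ = |CA|² = 0.0642312 m²;  d cosθ + r = +0.13099 m.
|ω_lever| = |0.1078·5.131·+0.13099| / 0.0642312 = 1.128 rad/s.

1.13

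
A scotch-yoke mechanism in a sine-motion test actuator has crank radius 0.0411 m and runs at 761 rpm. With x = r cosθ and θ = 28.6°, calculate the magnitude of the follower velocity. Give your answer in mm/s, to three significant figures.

ω = 79.69 rad/s (from 761 rpm).
x = r cosθ ⇒ ẋ = −rω sinθ.
|v| = rω|sinθ| = 0.0411·79.69·|sin 28.6°| = 1.5679 m/s = 1567.9 mm/s.

1570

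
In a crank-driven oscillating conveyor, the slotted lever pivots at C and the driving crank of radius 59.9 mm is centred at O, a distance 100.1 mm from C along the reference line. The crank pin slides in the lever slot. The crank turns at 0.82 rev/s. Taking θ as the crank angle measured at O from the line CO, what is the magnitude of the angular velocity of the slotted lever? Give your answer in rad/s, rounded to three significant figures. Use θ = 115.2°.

0.627

ω = 5.152 rad/s (from 0.82 rev/s).
Crank pin A relative to C: A = (d + r cosθ, r sinθ); lever angle φ = atan2(r sinθ, d + r cosθ).
Differentiating tanφ: φ̇ = rω(d cosθ + r)/(d² + r² + 2dr cosθ).
d² + r² + 2dr cosθ = |CA|² = 0.00850208 m²;  d cosθ + r = +0.017279 m.
|ω_lever| = |0.0599·5.152·+0.017279| / 0.00850208 = 0.62723 rad/s.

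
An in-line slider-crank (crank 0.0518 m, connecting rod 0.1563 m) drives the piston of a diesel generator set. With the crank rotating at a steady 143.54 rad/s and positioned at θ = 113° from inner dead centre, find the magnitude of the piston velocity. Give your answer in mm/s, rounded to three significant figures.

5910

ω = 143.5 rad/s
For an in-line slider-crank, x = r cosθ + √(L² − r² sin²θ), so v = −rω sinθ·[1 + r cosθ/√(L² − r² sin²θ)].
With r = 0.0518 m, L = 0.1563 m, θ = 113°: √(L² − r² sin²θ) = 0.14885 m.
v = −0.0518·143.5·0.92050·[1 + 0.0518·-0.39073/0.14885] = -5.9136 m/s.
|v| = 5.9136 m/s = 5913.6 mm/s.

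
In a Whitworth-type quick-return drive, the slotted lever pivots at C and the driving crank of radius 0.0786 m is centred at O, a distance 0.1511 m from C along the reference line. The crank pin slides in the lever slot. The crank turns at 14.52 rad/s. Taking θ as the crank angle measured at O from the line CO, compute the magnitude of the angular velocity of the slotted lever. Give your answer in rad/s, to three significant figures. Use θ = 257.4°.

2.19

ω = 14.52 rad/s
Crank pin A relative to C: A = (d + r cosθ, r sinθ); lever angle φ = atan2(r sinθ, d + r cosθ).
Differentiating tanφ: φ̇ = rω(d cosθ + r)/(d² + r² + 2dr cosθ).
d² + r² + 2dr cosθ = |CA|² = 0.0238276 m²;  d cosθ + r = +0.045639 m.
|ω_lever| = |0.0786·14.52·+0.045639| / 0.0238276 = 2.1859 rad/s.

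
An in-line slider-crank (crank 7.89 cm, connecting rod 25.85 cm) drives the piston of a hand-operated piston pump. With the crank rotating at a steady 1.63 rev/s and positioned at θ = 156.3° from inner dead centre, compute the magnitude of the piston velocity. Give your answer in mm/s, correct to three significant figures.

ω = 2π·1.63 = 10.24 rad/s
For an in-line slider-crank, x = r cosθ + √(L² − r² sin²θ), so v = −rω sinθ·[1 + r cosθ/√(L² − r² sin²θ)].
With r = 0.0789 m, L = 0.2585 m, θ = 156.3°: √(L² − r² sin²θ) = 0.25655 m.
v = −0.0789·10.24·0.40195·[1 + 0.0789·-0.91566/0.25655] = -0.23333 m/s.
|v| = 0.23333 m/s = 233.33 mm/s.

233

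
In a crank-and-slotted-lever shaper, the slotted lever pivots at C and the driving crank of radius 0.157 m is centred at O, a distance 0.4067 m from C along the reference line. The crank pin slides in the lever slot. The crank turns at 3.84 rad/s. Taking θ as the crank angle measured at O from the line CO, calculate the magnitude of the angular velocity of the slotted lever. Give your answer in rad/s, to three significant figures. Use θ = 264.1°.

ω = 3.84 rad/s
Crank pin A relative to C: A = (d + r cosθ, r sinθ); lever angle φ = atan2(r sinθ, d + r cosθ).
Differentiating tanφ: φ̇ = rω(d cosθ + r)/(d² + r² + 2dr cosθ).
d² + r² + 2dr cosθ = |CA|² = 0.176927 m²;  d cosθ + r = +0.11519 m.
|ω_lever| = |0.157·3.84·+0.11519| / 0.176927 = 0.39253 rad/s.

0.393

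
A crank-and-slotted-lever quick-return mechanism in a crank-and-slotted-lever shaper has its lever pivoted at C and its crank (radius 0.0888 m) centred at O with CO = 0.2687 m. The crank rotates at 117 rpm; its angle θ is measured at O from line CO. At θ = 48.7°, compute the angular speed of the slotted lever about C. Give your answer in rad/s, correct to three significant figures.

2.60

ω = 12.25 rad/s (from 117 rpm).
Crank pin A relative to C: A = (d + r cosθ, r sinθ); lever angle φ = atan2(r sinθ, d + r cosθ).
Differentiating tanφ: φ̇ = rω(d cosθ + r)/(d² + r² + 2dr cosθ).
d² + r² + 2dr cosθ = |CA|² = 0.111581 m²;  d cosθ + r = +0.26614 m.
|ω_lever| = |0.0888·12.25·+0.26614| / 0.111581 = 2.5951 rad/s.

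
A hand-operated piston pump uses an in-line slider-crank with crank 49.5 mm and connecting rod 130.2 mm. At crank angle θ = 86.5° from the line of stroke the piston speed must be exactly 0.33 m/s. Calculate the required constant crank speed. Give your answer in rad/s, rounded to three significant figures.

6.52

For an in-line slider-crank, |v_piston| = rω|sinθ|·[1 + r cosθ/√(L² − r² sin²θ)].
With r = 0.0495 m, L = 0.1302 m, θ = 86.5°: the bracketed kinematic factor |dx/dθ| = 0.050647 m.
ω = v/|dx/dθ| = 0.33/0.050647 = 6.5157 rad/s.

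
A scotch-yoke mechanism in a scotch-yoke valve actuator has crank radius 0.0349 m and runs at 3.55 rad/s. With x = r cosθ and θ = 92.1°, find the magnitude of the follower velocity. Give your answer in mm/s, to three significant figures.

124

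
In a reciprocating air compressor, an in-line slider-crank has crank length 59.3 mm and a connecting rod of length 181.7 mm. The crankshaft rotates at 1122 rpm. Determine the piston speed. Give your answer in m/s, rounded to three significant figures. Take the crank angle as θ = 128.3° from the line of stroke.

4.32

ω = 2π·1122/60 = 117.5 rad/s
For an in-line slider-crank, x = r cosθ + √(L² − r² sin²θ), so v = −rω sinθ·[1 + r cosθ/√(L² − r² sin²θ)].
With r = 0.0593 m, L = 0.1817 m, θ = 128.3°: √(L² − r² sin²θ) = 0.17564 m.
v = −0.0593·117.5·0.78478·[1 + 0.0593·-0.61978/0.17564] = -4.3237 m/s.
|v| = 4.3237 m/s.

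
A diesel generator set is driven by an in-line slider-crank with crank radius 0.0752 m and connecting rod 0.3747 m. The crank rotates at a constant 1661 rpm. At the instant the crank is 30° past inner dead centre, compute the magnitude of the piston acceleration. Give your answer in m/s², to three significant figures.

2200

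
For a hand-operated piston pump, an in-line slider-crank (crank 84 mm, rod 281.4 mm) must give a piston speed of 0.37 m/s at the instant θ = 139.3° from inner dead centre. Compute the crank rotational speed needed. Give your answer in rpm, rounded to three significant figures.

For an in-line slider-crank, |v_piston| = rω|sinθ|·[1 + r cosθ/√(L² − r² sin²θ)].
With r = 0.084 m, L = 0.2814 m, θ = 139.3°: the bracketed kinematic factor |dx/dθ| = 0.042138 m.
ω = v/|dx/dθ| = 0.37/0.042138 = 8.7806 rad/s.
N = 60ω/(2π) = 83.849 rpm.

83.8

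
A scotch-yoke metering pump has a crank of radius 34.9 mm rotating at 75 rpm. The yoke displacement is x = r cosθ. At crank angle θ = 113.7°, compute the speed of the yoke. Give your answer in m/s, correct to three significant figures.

0.251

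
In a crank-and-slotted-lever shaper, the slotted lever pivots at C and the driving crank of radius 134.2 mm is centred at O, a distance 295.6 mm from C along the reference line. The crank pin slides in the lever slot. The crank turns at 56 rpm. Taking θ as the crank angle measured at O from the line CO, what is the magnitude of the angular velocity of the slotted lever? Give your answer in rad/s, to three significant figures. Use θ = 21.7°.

1.80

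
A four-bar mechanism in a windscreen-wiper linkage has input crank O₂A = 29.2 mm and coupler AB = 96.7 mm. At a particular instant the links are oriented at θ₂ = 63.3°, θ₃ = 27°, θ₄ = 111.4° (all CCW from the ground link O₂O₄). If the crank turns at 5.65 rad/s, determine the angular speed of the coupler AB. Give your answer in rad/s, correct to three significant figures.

1.28

ω₂ = 5.65 rad/s
Differentiating the loop-closure r₂e^{iθ₂}+r₃e^{iθ₃}=r₁+r₄e^{iθ₄} gives r₂ω₂e^{iθ₂}+r₃ω₃e^{iθ₃}=r₄ω₄e^{iθ₄}.
Eliminating the other unknown: ω₃ = r₂ω₂ sin(θ₄−θ₂) / [r₃ sin(θ₃−θ₄)].
Numerator sine = +0.74431; denominator sine = -0.99523.
Result = 0.0292·5.65·(+0.74431) / (0.0967·(-0.99523)) = -1.276 rad/s; magnitude 1.276 rad/s.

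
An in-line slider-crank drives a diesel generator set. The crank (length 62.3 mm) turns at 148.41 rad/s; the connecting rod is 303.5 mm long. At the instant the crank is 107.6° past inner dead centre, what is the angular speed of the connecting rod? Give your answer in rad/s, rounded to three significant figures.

9.39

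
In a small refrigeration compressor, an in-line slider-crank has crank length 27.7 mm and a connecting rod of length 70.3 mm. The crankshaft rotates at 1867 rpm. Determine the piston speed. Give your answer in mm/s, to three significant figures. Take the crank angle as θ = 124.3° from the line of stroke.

ω = 2π·1867/60 = 195.5 rad/s
For an in-line slider-crank, x = r cosθ + √(L² − r² sin²θ), so v = −rω sinθ·[1 + r cosθ/√(L² − r² sin²θ)].
With r = 0.0277 m, L = 0.0703 m, θ = 124.3°: √(L² − r² sin²θ) = 0.066472 m.
v = −0.0277·195.5·0.82610·[1 + 0.0277·-0.56353/0.066472] = -3.4233 m/s.
|v| = 3.4233 m/s = 3423.3 mm/s.

3420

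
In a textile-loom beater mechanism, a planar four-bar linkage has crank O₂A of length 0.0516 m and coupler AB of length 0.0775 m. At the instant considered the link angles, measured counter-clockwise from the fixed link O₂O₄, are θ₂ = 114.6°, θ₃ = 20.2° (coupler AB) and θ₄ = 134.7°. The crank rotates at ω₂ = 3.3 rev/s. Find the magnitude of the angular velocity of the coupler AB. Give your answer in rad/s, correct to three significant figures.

ω₂ = 20.73 rad/s (from 3.3 rev/s).
Differentiating the loop-closure r₂e^{iθ₂}+r₃e^{iθ₃}=r₁+r₄e^{iθ₄} gives r₂ω₂e^{iθ₂}+r₃ω₃e^{iθ₃}=r₄ω₄e^{iθ₄}.
Eliminating the other unknown: ω₃ = r₂ω₂ sin(θ₄−θ₂) / [r₃ sin(θ₃−θ₄)].
Numerator sine = +0.34366; denominator sine = -0.90996.
Result = 0.0516·20.73·(+0.34366) / (0.0775·(-0.90996)) = -5.2137 rad/s; magnitude 5.2137 rad/s.

5.21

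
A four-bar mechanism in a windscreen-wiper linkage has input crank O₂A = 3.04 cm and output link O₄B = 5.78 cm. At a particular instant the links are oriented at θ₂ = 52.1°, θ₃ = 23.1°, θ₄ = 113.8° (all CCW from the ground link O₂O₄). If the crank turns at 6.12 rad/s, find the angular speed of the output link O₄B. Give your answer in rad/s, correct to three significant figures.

ω₂ = 6.12 rad/s
Differentiating the loop-closure r₂e^{iθ₂}+r₃e^{iθ₃}=r₁+r₄e^{iθ₄} gives r₂ω₂e^{iθ₂}+r₃ω₃e^{iθ₃}=r₄ω₄e^{iθ₄}.
Eliminating the other unknown: ω₄ = r₂ω₂ sin(θ₂−θ₃) / [r₄ sin(θ₄−θ₃)].
Numerator sine = +0.48481; denominator sine = +0.99993.
Result = 0.0304·6.12·(+0.48481) / (0.0578·(+0.99993)) = +1.5606 rad/s; magnitude 1.5606 rad/s.

1.56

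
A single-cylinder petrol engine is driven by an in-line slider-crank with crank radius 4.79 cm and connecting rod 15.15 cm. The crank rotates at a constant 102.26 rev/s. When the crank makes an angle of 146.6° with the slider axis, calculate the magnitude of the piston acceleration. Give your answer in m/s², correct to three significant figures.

13900

ω = 2π·102 = 642.5 rad/s
x(θ) = r cosθ + √(L² − r² sin²θ); with ω constant, a = ω²·d²x/dθ².
d²x/dθ² = −r cosθ − r²(cos2θ)/√u − r⁴ sin²2θ/(4u^{3/2}),  u = L² − r² sin²θ = 0.022257 m².
Substituting r = 0.0479 m, L = 0.1515 m, θ = 146.6°: d²x/dθ² = +0.033596 m.
a = ω²·d²x/dθ² = (642.5)²·(+0.033596) = +13869 m/s²;  |a| = 13869 m/s².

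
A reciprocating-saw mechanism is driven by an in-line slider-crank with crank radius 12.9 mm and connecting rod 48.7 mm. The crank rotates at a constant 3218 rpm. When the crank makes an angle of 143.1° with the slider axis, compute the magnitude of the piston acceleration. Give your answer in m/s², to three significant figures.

ω = 2π·3218/60 = 337 rad/s
x(θ) = r cosθ + √(L² − r² sin²θ); with ω constant, a = ω²·d²x/dθ².
d²x/dθ² = −r cosθ − r²(cos2θ)/√u − r⁴ sin²2θ/(4u^{3/2}),  u = L² − r² sin²θ = 0.0023117 m².
Substituting r = 0.0129 m, L = 0.0487 m, θ = 143.1°: d²x/dθ² = +0.0092929 m.
a = ω²·d²x/dθ² = (337)²·(+0.0092929) = +1055.3 m/s²;  |a| = 1055.3 m/s².

1060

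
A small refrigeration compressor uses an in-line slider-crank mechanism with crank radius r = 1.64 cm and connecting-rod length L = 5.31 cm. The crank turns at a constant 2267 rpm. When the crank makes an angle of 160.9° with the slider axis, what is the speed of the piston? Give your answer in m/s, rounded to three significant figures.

0.900

ω = 2π·2267/60 = 237.4 rad/s
For an in-line slider-crank, x = r cosθ + √(L² − r² sin²θ), so v = −rω sinθ·[1 + r cosθ/√(L² − r² sin²θ)].
With r = 0.0164 m, L = 0.0531 m, θ = 160.9°: √(L² − r² sin²θ) = 0.052828 m.
v = −0.0164·237.4·0.32722·[1 + 0.0164·-0.94495/0.052828] = -0.90025 m/s.
|v| = 0.90025 m/s.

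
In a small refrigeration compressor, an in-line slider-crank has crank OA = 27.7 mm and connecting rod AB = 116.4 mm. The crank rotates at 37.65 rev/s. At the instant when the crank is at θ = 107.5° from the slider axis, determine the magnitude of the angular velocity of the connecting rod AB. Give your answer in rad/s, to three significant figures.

ω = 236.6 rad/s (converted from 37.65 rev/s).
The rod makes angle φ with the slider axis where L sinφ = r sinθ; differentiating, L cosφ·φ̇ = r ω cosθ.
L cosφ = √(L² − r² sin²θ) = 0.11336 m.
|ω_rod| = r ω |cosθ| / √(L² − r² sin²θ) = 0.0277·236.6·0.30071/0.11336 = 17.382 rad/s.

17.4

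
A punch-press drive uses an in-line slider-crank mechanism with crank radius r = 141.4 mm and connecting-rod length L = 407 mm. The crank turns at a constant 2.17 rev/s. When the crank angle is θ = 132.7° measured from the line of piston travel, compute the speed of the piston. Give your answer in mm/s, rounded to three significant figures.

ω = 2π·2.17 = 13.63 rad/s
For an in-line slider-crank, x = r cosθ + √(L² − r² sin²θ), so v = −rω sinθ·[1 + r cosθ/√(L² − r² sin²θ)].
With r = 0.1414 m, L = 0.407 m, θ = 132.7°: √(L² − r² sin²θ) = 0.39351 m.
v = −0.1414·13.63·0.73491·[1 + 0.1414·-0.67816/0.39351] = -1.0716 m/s.
|v| = 1.0716 m/s = 1071.6 mm/s.

1070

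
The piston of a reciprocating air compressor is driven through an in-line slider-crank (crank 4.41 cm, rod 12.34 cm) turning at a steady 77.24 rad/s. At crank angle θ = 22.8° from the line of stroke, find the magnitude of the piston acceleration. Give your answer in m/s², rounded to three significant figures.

311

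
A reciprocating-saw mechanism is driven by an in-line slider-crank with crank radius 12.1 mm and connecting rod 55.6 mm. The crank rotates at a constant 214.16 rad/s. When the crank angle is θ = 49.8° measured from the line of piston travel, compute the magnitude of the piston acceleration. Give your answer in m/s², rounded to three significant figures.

339

ω = 214.2 rad/s
x(θ) = r cosθ + √(L² − r² sin²θ); with ω constant, a = ω²·d²x/dθ².
d²x/dθ² = −r cosθ − r²(cos2θ)/√u − r⁴ sin²2θ/(4u^{3/2}),  u = L² − r² sin²θ = 0.00300595 m².
Substituting r = 0.0121 m, L = 0.0556 m, θ = 49.8°: d²x/dθ² = -0.0073963 m.
a = ω²·d²x/dθ² = (214.2)²·(-0.0073963) = -339.23 m/s²;  |a| = 339.23 m/s².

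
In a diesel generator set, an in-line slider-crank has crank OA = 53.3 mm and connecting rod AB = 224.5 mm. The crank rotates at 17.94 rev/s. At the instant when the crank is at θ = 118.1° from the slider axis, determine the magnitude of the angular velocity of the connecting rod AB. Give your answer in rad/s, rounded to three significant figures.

12.9

ω = 112.7 rad/s (converted from 17.94 rev/s).
The rod makes angle φ with the slider axis where L sinφ = r sinθ; differentiating, L cosφ·φ̇ = r ω cosθ.
L cosφ = √(L² − r² sin²θ) = 0.21952 m.
|ω_rod| = r ω |cosθ| / √(L² − r² sin²θ) = 0.0533·112.7·0.47101/0.21952 = 12.891 rad/s.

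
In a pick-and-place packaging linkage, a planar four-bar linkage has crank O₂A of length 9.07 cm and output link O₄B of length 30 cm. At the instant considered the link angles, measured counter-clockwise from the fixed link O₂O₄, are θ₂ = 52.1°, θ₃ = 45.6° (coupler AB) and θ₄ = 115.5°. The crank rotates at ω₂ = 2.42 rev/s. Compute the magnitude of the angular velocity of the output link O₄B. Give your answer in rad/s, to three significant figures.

0.554

ω₂ = 15.21 rad/s (from 2.42 rev/s).
Differentiating the loop-closure r₂e^{iθ₂}+r₃e^{iθ₃}=r₁+r₄e^{iθ₄} gives r₂ω₂e^{iθ₂}+r₃ω₃e^{iθ₃}=r₄ω₄e^{iθ₄}.
Eliminating the other unknown: ω₄ = r₂ω₂ sin(θ₂−θ₃) / [r₄ sin(θ₄−θ₃)].
Numerator sine = +0.11320; denominator sine = +0.93909.
Result = 0.0907·15.21·(+0.11320) / (0.3·(+0.93909)) = +0.55415 rad/s; magnitude 0.55415 rad/s.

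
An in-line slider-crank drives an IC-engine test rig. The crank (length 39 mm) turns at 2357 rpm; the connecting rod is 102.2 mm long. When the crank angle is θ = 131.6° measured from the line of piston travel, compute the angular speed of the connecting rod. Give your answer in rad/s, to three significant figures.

65.2

ω = 246.8 rad/s (converted from 2357 rpm).
The rod makes angle φ with the slider axis where L sinφ = r sinθ; differentiating, L cosφ·φ̇ = r ω cosθ.
L cosφ = √(L² − r² sin²θ) = 0.09795 m.
|ω_rod| = r ω |cosθ| / √(L² − r² sin²θ) = 0.039·246.8·0.66393/0.09795 = 65.248 rad/s.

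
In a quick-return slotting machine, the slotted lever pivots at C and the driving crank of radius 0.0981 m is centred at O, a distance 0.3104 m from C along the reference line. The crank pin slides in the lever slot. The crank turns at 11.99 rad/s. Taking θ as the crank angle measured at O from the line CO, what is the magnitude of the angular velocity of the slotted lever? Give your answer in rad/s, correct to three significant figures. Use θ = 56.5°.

ω = 11.99 rad/s
Crank pin A relative to C: A = (d + r cosθ, r sinθ); lever angle φ = atan2(r sinθ, d + r cosθ).
Differentiating tanφ: φ̇ = rω(d cosθ + r)/(d² + r² + 2dr cosθ).
d² + r² + 2dr cosθ = |CA|² = 0.139585 m²;  d cosθ + r = +0.26942 m.
|ω_lever| = |0.0981·11.99·+0.26942| / 0.139585 = 2.2703 rad/s.

2.27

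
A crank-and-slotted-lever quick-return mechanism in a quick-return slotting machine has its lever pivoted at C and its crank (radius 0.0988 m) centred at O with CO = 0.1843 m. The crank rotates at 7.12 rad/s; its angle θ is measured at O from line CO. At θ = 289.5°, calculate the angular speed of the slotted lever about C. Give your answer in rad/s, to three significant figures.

2.02

ω = 7.12 rad/s
Crank pin A relative to C: A = (d + r cosθ, r sinθ); lever angle φ = atan2(r sinθ, d + r cosθ).
Differentiating tanφ: φ̇ = rω(d cosθ + r)/(d² + r² + 2dr cosθ).
d² + r² + 2dr cosθ = |CA|² = 0.0558844 m²;  d cosθ + r = +0.16032 m.
|ω_lever| = |0.0988·7.12·+0.16032| / 0.0558844 = 2.0181 rad/s.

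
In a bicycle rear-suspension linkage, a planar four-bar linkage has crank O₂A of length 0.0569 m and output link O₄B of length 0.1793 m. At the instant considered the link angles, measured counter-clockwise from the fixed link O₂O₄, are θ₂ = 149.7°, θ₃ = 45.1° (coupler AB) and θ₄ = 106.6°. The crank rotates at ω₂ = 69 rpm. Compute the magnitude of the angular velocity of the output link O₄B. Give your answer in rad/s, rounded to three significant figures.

ω₂ = 7.226 rad/s (from 69 rpm).
Differentiating the loop-closure r₂e^{iθ₂}+r₃e^{iθ₃}=r₁+r₄e^{iθ₄} gives r₂ω₂e^{iθ₂}+r₃ω₃e^{iθ₃}=r₄ω₄e^{iθ₄}.
Eliminating the other unknown: ω₄ = r₂ω₂ sin(θ₂−θ₃) / [r₄ sin(θ₄−θ₃)].
Numerator sine = +0.96771; denominator sine = +0.87882.
Result = 0.0569·7.226·(+0.96771) / (0.1793·(+0.87882)) = +2.525 rad/s; magnitude 2.525 rad/s.

2.52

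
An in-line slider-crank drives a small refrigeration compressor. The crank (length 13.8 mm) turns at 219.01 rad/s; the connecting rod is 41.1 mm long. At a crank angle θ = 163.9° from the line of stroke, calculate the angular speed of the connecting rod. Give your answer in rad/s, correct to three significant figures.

71.0

ω = 219 rad/s
The rod makes angle φ with the slider axis where L sinφ = r sinθ; differentiating, L cosφ·φ̇ = r ω cosθ.
L cosφ = √(L² − r² sin²θ) = 0.040921 m.
|ω_rod| = r ω |cosθ| / √(L² − r² sin²θ) = 0.0138·219·0.96078/0.040921 = 70.96 rad/s.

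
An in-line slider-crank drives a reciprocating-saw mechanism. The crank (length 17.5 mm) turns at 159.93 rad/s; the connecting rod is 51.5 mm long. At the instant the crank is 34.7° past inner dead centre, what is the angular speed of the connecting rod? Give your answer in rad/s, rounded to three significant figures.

45.5

ω = 159.9 rad/s
The rod makes angle φ with the slider axis where L sinφ = r sinθ; differentiating, L cosφ·φ̇ = r ω cosθ.
L cosφ = √(L² − r² sin²θ) = 0.050527 m.
|ω_rod| = r ω |cosθ| / √(L² − r² sin²θ) = 0.0175·159.9·0.82214/0.050527 = 45.54 rad/s.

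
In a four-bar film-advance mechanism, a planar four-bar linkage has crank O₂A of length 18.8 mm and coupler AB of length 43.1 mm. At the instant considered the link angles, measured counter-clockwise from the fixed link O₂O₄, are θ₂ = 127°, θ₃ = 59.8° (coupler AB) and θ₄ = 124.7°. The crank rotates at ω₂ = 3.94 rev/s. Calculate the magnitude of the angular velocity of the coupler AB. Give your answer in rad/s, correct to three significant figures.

0.479

ω₂ = 24.76 rad/s (from 3.94 rev/s).
Differentiating the loop-closure r₂e^{iθ₂}+r₃e^{iθ₃}=r₁+r₄e^{iθ₄} gives r₂ω₂e^{iθ₂}+r₃ω₃e^{iθ₃}=r₄ω₄e^{iθ₄}.
Eliminating the other unknown: ω₃ = r₂ω₂ sin(θ₄−θ₂) / [r₃ sin(θ₃−θ₄)].
Numerator sine = -0.04013; denominator sine = -0.90557.
Result = 0.0188·24.76·(-0.04013) / (0.0431·(-0.90557)) = +0.47855 rad/s; magnitude 0.47855 rad/s.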